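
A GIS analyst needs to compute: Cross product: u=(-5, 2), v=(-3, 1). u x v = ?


u x v = u_x*v_y - u_y*v_x = (-5)*1 - 2*(-3)
= (-5) - (-6) = 1

1


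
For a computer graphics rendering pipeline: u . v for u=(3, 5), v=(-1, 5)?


u . v = u_x*v_x + u_y*v_y = 3*(-1) + 5*5
= (-3) + 25 = 22

22


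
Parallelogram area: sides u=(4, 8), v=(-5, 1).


|u x v| = |4*1 - 8*(-5)|
= |4 - (-40)| = 44

44


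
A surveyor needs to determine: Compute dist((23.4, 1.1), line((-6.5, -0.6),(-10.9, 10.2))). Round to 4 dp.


|cross product| = 330.4
|line direction| = sqrt(136) = 11.6619
Distance = 330.4/sqrt(136) = 28.3316

28.3316


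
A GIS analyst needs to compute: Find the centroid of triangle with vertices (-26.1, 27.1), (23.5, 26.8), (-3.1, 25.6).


Centroid = ((x_A+x_B+x_C)/3, (y_A+y_B+y_C)/3)
= (((-26.1)+23.5+(-3.1))/3, (27.1+26.8+25.6)/3)
= (-1.9, 26.5)

(-1.9, 26.5)


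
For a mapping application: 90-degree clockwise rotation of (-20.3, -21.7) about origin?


90° CW: (x,y) -> (y, -x)
(-20.3,-21.7) -> (-21.7, 20.3)

(-21.7, 20.3)


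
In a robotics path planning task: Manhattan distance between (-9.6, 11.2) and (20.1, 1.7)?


|(-9.6)-20.1| + |11.2-1.7| = 29.7 + 9.5 = 39.2

39.2


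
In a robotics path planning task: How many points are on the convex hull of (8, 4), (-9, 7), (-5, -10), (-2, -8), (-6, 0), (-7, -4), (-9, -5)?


Convex hull vertices (CCW): (-9, -5), (-5, -10), (-2, -8), (8, 4), (-9, 7)
Count = 5

5


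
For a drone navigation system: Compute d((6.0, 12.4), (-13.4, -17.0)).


dx=-19.4, dy=-29.4
d^2 = (-19.4)^2 + (-29.4)^2 = 1240.72
d = sqrt(1240.72) = 35.2239

35.2239


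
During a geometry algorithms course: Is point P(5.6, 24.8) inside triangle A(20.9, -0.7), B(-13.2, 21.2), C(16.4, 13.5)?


Cross products: AB x AP = -534.48, BC x BP = 251.32, CA x CP = -102.51
All same sign? no

No, outside


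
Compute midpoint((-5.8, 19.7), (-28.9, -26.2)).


M = (((-5.8)+(-28.9))/2, (19.7+(-26.2))/2)
= (-17.35, -3.25)

(-17.35, -3.25)


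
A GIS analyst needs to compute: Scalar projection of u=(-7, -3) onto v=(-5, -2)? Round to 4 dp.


u.v = 41, |v| = sqrt(29) = 5.3852
Scalar projection = u.v / |v| = 41 / sqrt(29) = 7.6135

7.6135


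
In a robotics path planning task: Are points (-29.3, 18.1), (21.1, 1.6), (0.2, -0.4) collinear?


Cross product: (21.1-(-29.3))*((-0.4)-18.1) - (1.6-18.1)*(0.2-(-29.3))
= -445.65

No, not collinear


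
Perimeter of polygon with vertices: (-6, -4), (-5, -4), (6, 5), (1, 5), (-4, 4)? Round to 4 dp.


Sides: (-6, -4)->(-5, -4): sqrt(1) = 1, (-5, -4)->(6, 5): sqrt(202) = 14.21267, (6, 5)->(1, 5): sqrt(25) = 5, (1, 5)->(-4, 4): sqrt(26) = 5.09902, (-4, 4)->(-6, -4): sqrt(68) = 8.246211
Sum = 33.557901
Perimeter = 33.5579

33.5579


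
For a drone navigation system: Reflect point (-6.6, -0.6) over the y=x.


Reflection over y=x: (x,y) -> (y,x)
(-6.6, -0.6) -> (-0.6, -6.6)

(-0.6, -6.6)


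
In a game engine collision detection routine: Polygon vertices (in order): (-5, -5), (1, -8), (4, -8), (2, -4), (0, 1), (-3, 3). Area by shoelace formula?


Shoelace sum: ((-5)*(-8) - 1*(-5)) + (1*(-8) - 4*(-8)) + (4*(-4) - 2*(-8)) + (2*1 - 0*(-4)) + (0*3 - (-3)*1) + ((-3)*(-5) - (-5)*3)
= 104
Area = |104|/2 = 52

52


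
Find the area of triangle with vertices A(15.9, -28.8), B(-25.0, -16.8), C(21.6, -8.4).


Area = |x_A(y_B-y_C) + x_B(y_C-y_A) + x_C(y_A-y_B)|/2
= |(-133.56) + (-510) + (-259.2)|/2
= 902.76/2 = 451.38

451.38


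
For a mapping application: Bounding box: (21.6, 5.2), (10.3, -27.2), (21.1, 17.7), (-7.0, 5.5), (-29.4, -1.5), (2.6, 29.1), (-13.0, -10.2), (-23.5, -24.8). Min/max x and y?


x range: [-29.4, 21.6]
y range: [-27.2, 29.1]
Bounding box: (-29.4,-27.2) to (21.6,29.1)

(-29.4,-27.2) to (21.6,29.1)


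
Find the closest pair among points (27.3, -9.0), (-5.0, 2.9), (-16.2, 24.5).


d(P0,P1) = 34.4224, d(P0,P2) = 54.9045, d(P1,P2) = 24.3311
Closest: P1 and P2

Closest pair: (-5.0, 2.9) and (-16.2, 24.5), distance = 24.3311


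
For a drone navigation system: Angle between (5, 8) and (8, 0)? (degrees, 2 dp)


u.v = 40, |u| = sqrt(89) = 9.434, |v| = sqrt(64) = 8
cos(theta) = u.v/(|u||v|) = 40/sqrt(5696) = 0.529999
theta = acos(0.529999) = 57.99 degrees

57.99 degrees


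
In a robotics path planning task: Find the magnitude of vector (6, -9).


|u| = sqrt(6^2 + (-9)^2) = sqrt(117) = 10.8167

10.8167


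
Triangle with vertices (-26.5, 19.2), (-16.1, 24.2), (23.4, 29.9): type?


Side lengths squared: AB^2=133.16, BC^2=1592.74, CA^2=2604.5
Sorted: [133.16, 1592.74, 2604.5]
By sides: Scalene, By angles: Obtuse

Scalene, Obtuse


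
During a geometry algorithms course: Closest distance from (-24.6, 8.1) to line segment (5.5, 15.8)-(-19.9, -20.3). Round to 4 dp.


Project P onto AB: t = 0.5351 (clamped to [0,1])
Closest point on segment: (-8.0907, -3.5159)
Distance: 20.1863

20.1863


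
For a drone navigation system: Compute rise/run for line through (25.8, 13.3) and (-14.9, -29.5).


slope = (y2-y1)/(x2-x1) = ((-29.5)-13.3)/((-14.9)-25.8) = (-42.8)/(-40.7) = 1.0516

1.0516


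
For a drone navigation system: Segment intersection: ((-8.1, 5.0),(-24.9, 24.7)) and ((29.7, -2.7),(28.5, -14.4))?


Cross products: d1=-451.5, d2=-671.7, d3=-615.3, d4=-395.1
d1*d2 < 0 and d3*d4 < 0? no

No, they don't intersect


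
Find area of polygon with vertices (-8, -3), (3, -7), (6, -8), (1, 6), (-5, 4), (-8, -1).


Shoelace sum: ((-8)*(-7) - 3*(-3)) + (3*(-8) - 6*(-7)) + (6*6 - 1*(-8)) + (1*4 - (-5)*6) + ((-5)*(-1) - (-8)*4) + ((-8)*(-3) - (-8)*(-1))
= 214
Area = |214|/2 = 107

107


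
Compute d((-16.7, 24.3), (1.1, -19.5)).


dx=17.8, dy=-43.8
d^2 = 17.8^2 + (-43.8)^2 = 2235.28
d = sqrt(2235.28) = 47.2787

47.2787


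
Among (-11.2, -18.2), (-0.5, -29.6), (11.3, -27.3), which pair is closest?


d(P0,P1) = 15.6349, d(P0,P2) = 24.2706, d(P1,P2) = 12.0221
Closest: P1 and P2

Closest pair: (-0.5, -29.6) and (11.3, -27.3), distance = 12.0221


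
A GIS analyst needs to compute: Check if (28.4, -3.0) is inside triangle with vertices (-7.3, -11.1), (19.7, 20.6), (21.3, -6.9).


Cross products: AB x AP = -912.99, BC x BP = 201.49, CA x CP = -81.72
All same sign? no

No, outside


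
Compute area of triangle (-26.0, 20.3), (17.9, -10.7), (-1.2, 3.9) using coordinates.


Area = |x_A(y_B-y_C) + x_B(y_C-y_A) + x_C(y_A-y_B)|/2
= |379.6 + (-293.56) + (-37.2)|/2
= 48.84/2 = 24.42

24.42


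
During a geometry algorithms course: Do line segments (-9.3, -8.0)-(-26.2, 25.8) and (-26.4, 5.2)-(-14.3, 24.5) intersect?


Cross products: d1=-489.75, d2=245.4, d3=354.9, d4=-380.25
d1*d2 < 0 and d3*d4 < 0? yes

Yes, they intersect


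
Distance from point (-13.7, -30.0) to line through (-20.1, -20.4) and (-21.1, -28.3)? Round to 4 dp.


|cross product| = 60.16
|line direction| = sqrt(63.41) = 7.963
Distance = 60.16/sqrt(63.41) = 7.5549

7.5549


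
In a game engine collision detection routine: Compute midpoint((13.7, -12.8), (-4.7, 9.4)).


M = ((13.7+(-4.7))/2, ((-12.8)+9.4)/2)
= (4.5, -1.7)

(4.5, -1.7)


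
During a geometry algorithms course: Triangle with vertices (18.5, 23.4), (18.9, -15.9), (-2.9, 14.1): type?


Side lengths squared: AB^2=1544.65, BC^2=1375.24, CA^2=544.45
Sorted: [544.45, 1375.24, 1544.65]
By sides: Scalene, By angles: Acute

Scalene, Acute


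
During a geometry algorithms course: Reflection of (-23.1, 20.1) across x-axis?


Reflection over x-axis: (x,y) -> (x,-y)
(-23.1, 20.1) -> (-23.1, -20.1)

(-23.1, -20.1)


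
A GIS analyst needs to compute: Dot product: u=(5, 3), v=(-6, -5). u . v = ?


u . v = u_x*v_x + u_y*v_y = 5*(-6) + 3*(-5)
= (-30) + (-15) = -45

-45


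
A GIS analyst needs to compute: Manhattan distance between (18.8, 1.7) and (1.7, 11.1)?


|18.8-1.7| + |1.7-11.1| = 17.1 + 9.4 = 26.5

26.5


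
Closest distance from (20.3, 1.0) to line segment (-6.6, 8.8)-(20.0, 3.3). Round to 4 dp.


Project P onto AB: t = 1 (clamped to [0,1])
Closest point on segment: (20, 3.3)
Distance: 2.3195

2.3195


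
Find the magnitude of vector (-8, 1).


|u| = sqrt((-8)^2 + 1^2) = sqrt(65) = 8.0623

8.0623


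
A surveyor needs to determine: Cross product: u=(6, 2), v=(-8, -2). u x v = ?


u x v = u_x*v_y - u_y*v_x = 6*(-2) - 2*(-8)
= (-12) - (-16) = 4

4


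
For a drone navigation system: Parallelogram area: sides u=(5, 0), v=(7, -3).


|u x v| = |5*(-3) - 0*7|
= |(-15) - 0| = 15

15


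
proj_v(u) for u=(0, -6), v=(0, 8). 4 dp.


u.v = -48, |v| = sqrt(64) = 8
Scalar projection = u.v / |v| = -48 / sqrt(64) = -6

-6


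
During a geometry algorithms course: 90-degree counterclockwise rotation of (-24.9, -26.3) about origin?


90° CCW: (x,y) -> (-y, x)
(-24.9,-26.3) -> (26.3, -24.9)

(26.3, -24.9)


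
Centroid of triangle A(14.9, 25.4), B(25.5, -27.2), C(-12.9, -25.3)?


Centroid = ((x_A+x_B+x_C)/3, (y_A+y_B+y_C)/3)
= ((14.9+25.5+(-12.9))/3, (25.4+(-27.2)+(-25.3))/3)
= (9.1667, -9.0333)

(9.1667, -9.0333)


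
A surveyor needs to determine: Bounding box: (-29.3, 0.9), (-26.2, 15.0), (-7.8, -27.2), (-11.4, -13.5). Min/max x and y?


x range: [-29.3, -7.8]
y range: [-27.2, 15]
Bounding box: (-29.3,-27.2) to (-7.8,15)

(-29.3,-27.2) to (-7.8,15)


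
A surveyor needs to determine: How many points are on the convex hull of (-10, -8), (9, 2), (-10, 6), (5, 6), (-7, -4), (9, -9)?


Convex hull vertices (CCW): (-10, -8), (9, -9), (9, 2), (5, 6), (-10, 6)
Count = 5

5


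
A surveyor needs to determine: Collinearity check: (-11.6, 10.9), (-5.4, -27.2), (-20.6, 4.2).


Cross product: ((-5.4)-(-11.6))*(4.2-10.9) - ((-27.2)-10.9)*((-20.6)-(-11.6))
= -384.44

No, not collinear


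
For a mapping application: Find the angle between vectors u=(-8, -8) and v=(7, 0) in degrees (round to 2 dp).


u.v = -56, |u| = sqrt(128) = 11.3137, |v| = sqrt(49) = 7
cos(theta) = u.v/(|u||v|) = -56/sqrt(6272) = -0.707107
theta = acos(-0.707107) = 135 degrees

135 degrees


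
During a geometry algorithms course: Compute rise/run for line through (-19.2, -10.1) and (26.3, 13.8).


slope = (y2-y1)/(x2-x1) = (13.8-(-10.1))/(26.3-(-19.2)) = 23.9/45.5 = 0.5253

0.5253


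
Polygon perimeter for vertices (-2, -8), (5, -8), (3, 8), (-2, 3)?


Sides: (-2, -8)->(5, -8): sqrt(49) = 7, (5, -8)->(3, 8): sqrt(260) = 16.124515, (3, 8)->(-2, 3): sqrt(50) = 7.071068, (-2, 3)->(-2, -8): sqrt(121) = 11
Sum = 41.195583
Perimeter = 41.1956

41.1956


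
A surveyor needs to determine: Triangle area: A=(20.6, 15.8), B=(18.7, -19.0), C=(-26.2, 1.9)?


Area = |x_A(y_B-y_C) + x_B(y_C-y_A) + x_C(y_A-y_B)|/2
= |(-430.54) + (-259.93) + (-911.76)|/2
= 1602.23/2 = 801.115

801.115


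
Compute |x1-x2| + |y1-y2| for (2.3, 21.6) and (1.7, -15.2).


|2.3-1.7| + |21.6-(-15.2)| = 0.6 + 36.8 = 37.4

37.4


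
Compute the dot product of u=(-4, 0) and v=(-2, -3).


u . v = u_x*v_x + u_y*v_y = (-4)*(-2) + 0*(-3)
= 8 + 0 = 8

8


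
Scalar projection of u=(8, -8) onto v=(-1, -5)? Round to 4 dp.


u.v = 32, |v| = sqrt(26) = 5.099
Scalar projection = u.v / |v| = 32 / sqrt(26) = 6.2757

6.2757


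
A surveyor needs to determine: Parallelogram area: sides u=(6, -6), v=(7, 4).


|u x v| = |6*4 - (-6)*7|
= |24 - (-42)| = 66

66


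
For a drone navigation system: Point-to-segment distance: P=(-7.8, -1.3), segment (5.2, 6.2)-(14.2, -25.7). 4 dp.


Project P onto AB: t = 0.1113 (clamped to [0,1])
Closest point on segment: (6.2015, 2.6503)
Distance: 14.5481

14.5481


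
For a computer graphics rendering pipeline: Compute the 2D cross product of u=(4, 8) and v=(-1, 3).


u x v = u_x*v_y - u_y*v_x = 4*3 - 8*(-1)
= 12 - (-8) = 20

20


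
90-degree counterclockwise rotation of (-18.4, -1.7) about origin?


90° CCW: (x,y) -> (-y, x)
(-18.4,-1.7) -> (1.7, -18.4)

(1.7, -18.4)


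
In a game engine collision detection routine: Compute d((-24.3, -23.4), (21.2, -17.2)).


dx=45.5, dy=6.2
d^2 = 45.5^2 + 6.2^2 = 2108.69
d = sqrt(2108.69) = 45.9205

45.9205


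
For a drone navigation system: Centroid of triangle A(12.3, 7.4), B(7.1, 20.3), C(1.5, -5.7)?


Centroid = ((x_A+x_B+x_C)/3, (y_A+y_B+y_C)/3)
= ((12.3+7.1+1.5)/3, (7.4+20.3+(-5.7))/3)
= (6.9667, 7.3333)

(6.9667, 7.3333)


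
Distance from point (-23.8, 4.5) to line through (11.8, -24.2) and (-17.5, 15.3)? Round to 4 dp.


|cross product| = 565.29
|line direction| = sqrt(2418.74) = 49.1807
Distance = 565.29/sqrt(2418.74) = 11.4941

11.4941


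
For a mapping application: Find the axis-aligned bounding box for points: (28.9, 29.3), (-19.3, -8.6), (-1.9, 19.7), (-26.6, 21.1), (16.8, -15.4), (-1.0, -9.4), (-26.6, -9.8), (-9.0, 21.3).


x range: [-26.6, 28.9]
y range: [-15.4, 29.3]
Bounding box: (-26.6,-15.4) to (28.9,29.3)

(-26.6,-15.4) to (28.9,29.3)


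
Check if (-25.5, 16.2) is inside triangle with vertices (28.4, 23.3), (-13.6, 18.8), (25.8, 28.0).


Cross products: AB x AP = 55.65, BC x BP = 7.04, CA x CP = -271.79
All same sign? no

No, outside


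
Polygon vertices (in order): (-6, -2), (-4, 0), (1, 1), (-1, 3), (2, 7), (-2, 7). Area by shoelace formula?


Shoelace sum: ((-6)*0 - (-4)*(-2)) + ((-4)*1 - 1*0) + (1*3 - (-1)*1) + ((-1)*7 - 2*3) + (2*7 - (-2)*7) + ((-2)*(-2) - (-6)*7)
= 53
Area = |53|/2 = 26.5

26.5


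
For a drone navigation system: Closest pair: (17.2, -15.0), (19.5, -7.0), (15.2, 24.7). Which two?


d(P0,P1) = 8.3241, d(P0,P2) = 39.7503, d(P1,P2) = 31.9903
Closest: P0 and P1

Closest pair: (17.2, -15.0) and (19.5, -7.0), distance = 8.3241


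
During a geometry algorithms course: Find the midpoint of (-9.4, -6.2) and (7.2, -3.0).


M = (((-9.4)+7.2)/2, ((-6.2)+(-3))/2)
= (-1.1, -4.6)

(-1.1, -4.6)


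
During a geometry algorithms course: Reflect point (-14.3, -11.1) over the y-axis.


Reflection over y-axis: (x,y) -> (-x,y)
(-14.3, -11.1) -> (14.3, -11.1)

(14.3, -11.1)


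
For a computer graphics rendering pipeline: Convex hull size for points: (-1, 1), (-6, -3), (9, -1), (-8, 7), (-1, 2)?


Convex hull vertices (CCW): (-8, 7), (-6, -3), (9, -1)
Count = 3

3


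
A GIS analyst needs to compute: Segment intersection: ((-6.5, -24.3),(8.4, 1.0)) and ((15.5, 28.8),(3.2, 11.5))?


Cross products: d1=272.53, d2=219.11, d3=234.59, d4=288.01
d1*d2 < 0 and d3*d4 < 0? no

No, they don't intersect


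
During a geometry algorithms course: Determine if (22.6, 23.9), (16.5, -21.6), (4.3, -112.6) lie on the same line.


Cross product: (16.5-22.6)*((-112.6)-23.9) - ((-21.6)-23.9)*(4.3-22.6)
= 0

Yes, collinear


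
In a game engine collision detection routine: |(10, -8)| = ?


|u| = sqrt(10^2 + (-8)^2) = sqrt(164) = 12.8062

12.8062


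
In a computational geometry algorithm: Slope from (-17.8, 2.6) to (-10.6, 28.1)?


slope = (y2-y1)/(x2-x1) = (28.1-2.6)/((-10.6)-(-17.8)) = 25.5/7.2 = 3.5417

3.5417


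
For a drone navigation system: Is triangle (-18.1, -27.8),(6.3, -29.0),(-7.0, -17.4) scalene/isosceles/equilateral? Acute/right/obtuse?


Side lengths squared: AB^2=596.8, BC^2=311.45, CA^2=231.37
Sorted: [231.37, 311.45, 596.8]
By sides: Scalene, By angles: Obtuse

Scalene, Obtuse


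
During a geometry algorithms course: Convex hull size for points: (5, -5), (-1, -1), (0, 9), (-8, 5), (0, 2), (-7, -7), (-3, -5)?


Convex hull vertices (CCW): (-8, 5), (-7, -7), (5, -5), (0, 9)
Count = 4

4


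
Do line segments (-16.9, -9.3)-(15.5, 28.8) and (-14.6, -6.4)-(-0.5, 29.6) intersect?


Cross products: d1=41.91, d2=-587.28, d3=6.33, d4=635.52
d1*d2 < 0 and d3*d4 < 0? no

No, they don't intersect


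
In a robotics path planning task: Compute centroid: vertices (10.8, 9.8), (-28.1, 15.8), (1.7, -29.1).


Centroid = ((x_A+x_B+x_C)/3, (y_A+y_B+y_C)/3)
= ((10.8+(-28.1)+1.7)/3, (9.8+15.8+(-29.1))/3)
= (-5.2, -1.1667)

(-5.2, -1.1667)


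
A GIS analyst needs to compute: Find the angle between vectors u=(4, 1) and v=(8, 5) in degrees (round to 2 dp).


u.v = 37, |u| = sqrt(17) = 4.1231, |v| = sqrt(89) = 9.434
cos(theta) = u.v/(|u||v|) = 37/sqrt(1513) = 0.951223
theta = acos(0.951223) = 17.97 degrees

17.97 degrees


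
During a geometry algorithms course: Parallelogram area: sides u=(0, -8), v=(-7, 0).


|u x v| = |0*0 - (-8)*(-7)|
= |0 - 56| = 56

56


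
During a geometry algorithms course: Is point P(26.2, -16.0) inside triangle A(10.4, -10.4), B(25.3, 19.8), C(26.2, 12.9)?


Cross products: AB x AP = -560.6, BC x BP = -26.01, CA x CP = 456.62
All same sign? no

No, outside


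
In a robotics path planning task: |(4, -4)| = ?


|u| = sqrt(4^2 + (-4)^2) = sqrt(32) = 5.6569

5.6569


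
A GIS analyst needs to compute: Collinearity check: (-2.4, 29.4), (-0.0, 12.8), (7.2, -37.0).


Cross product: (0-(-2.4))*((-37)-29.4) - (12.8-29.4)*(7.2-(-2.4))
= 0

Yes, collinear


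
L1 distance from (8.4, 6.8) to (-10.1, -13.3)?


|8.4-(-10.1)| + |6.8-(-13.3)| = 18.5 + 20.1 = 38.6

38.6


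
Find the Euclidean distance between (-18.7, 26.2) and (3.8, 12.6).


dx=22.5, dy=-13.6
d^2 = 22.5^2 + (-13.6)^2 = 691.21
d = sqrt(691.21) = 26.2909

26.2909


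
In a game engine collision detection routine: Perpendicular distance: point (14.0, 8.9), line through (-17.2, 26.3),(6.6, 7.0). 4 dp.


|cross product| = 188.04
|line direction| = sqrt(938.93) = 30.642
Distance = 188.04/sqrt(938.93) = 6.1367

6.1367


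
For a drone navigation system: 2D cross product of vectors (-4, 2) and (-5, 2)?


u x v = u_x*v_y - u_y*v_x = (-4)*2 - 2*(-5)
= (-8) - (-10) = 2

2


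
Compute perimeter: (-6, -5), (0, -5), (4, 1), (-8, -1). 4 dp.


Sides: (-6, -5)->(0, -5): sqrt(36) = 6, (0, -5)->(4, 1): sqrt(52) = 7.211103, (4, 1)->(-8, -1): sqrt(148) = 12.165525, (-8, -1)->(-6, -5): sqrt(20) = 4.472136
Sum = 29.848764
Perimeter = 29.8488

29.8488


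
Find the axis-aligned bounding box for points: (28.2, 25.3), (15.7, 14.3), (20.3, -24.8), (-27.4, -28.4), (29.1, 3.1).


x range: [-27.4, 29.1]
y range: [-28.4, 25.3]
Bounding box: (-27.4,-28.4) to (29.1,25.3)

(-27.4,-28.4) to (29.1,25.3)


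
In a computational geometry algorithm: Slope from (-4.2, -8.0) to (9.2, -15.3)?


slope = (y2-y1)/(x2-x1) = ((-15.3)-(-8))/(9.2-(-4.2)) = (-7.3)/13.4 = -0.5448

-0.5448


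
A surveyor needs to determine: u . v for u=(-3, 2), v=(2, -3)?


u . v = u_x*v_x + u_y*v_y = (-3)*2 + 2*(-3)
= (-6) + (-6) = -12

-12


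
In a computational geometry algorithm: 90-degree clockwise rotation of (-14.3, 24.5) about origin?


90° CW: (x,y) -> (y, -x)
(-14.3,24.5) -> (24.5, 14.3)

(24.5, 14.3)


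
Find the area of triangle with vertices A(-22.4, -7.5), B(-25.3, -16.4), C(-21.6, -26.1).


Area = |x_A(y_B-y_C) + x_B(y_C-y_A) + x_C(y_A-y_B)|/2
= |(-217.28) + 470.58 + (-192.24)|/2
= 61.06/2 = 30.53

30.53


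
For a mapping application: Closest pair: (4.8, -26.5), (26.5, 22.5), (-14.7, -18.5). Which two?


d(P0,P1) = 53.59, d(P0,P2) = 21.0772, d(P1,P2) = 58.1243
Closest: P0 and P2

Closest pair: (4.8, -26.5) and (-14.7, -18.5), distance = 21.0772


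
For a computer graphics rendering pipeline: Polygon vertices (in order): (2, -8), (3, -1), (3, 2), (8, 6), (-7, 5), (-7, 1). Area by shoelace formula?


Shoelace sum: (2*(-1) - 3*(-8)) + (3*2 - 3*(-1)) + (3*6 - 8*2) + (8*5 - (-7)*6) + ((-7)*1 - (-7)*5) + ((-7)*(-8) - 2*1)
= 197
Area = |197|/2 = 98.5

98.5


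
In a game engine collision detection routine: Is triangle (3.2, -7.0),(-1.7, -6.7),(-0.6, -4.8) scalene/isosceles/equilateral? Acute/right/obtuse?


Side lengths squared: AB^2=24.1, BC^2=4.82, CA^2=19.28
Sorted: [4.82, 19.28, 24.1]
By sides: Scalene, By angles: Right

Scalene, Right


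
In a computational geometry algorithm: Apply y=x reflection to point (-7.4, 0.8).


Reflection over y=x: (x,y) -> (y,x)
(-7.4, 0.8) -> (0.8, -7.4)

(0.8, -7.4)


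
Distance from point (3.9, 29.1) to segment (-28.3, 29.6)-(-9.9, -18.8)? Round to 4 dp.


Project P onto AB: t = 0.23 (clamped to [0,1])
Closest point on segment: (-24.0678, 18.4676)
Distance: 29.9207

29.9207


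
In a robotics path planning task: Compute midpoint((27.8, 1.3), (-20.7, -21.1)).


M = ((27.8+(-20.7))/2, (1.3+(-21.1))/2)
= (3.55, -9.9)

(3.55, -9.9)


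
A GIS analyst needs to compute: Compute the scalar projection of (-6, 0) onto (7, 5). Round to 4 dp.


u.v = -42, |v| = sqrt(74) = 8.6023
Scalar projection = u.v / |v| = -42 / sqrt(74) = -4.8824

-4.8824


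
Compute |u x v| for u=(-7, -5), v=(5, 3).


|u x v| = |(-7)*3 - (-5)*5|
= |(-21) - (-25)| = 4

4


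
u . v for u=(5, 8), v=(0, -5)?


u . v = u_x*v_x + u_y*v_y = 5*0 + 8*(-5)
= 0 + (-40) = -40

-40


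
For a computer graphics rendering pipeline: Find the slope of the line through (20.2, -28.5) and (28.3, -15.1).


slope = (y2-y1)/(x2-x1) = ((-15.1)-(-28.5))/(28.3-20.2) = 13.4/8.1 = 1.6543

1.6543


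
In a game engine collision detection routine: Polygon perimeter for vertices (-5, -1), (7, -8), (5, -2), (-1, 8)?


Sides: (-5, -1)->(7, -8): sqrt(193) = 13.892444, (7, -8)->(5, -2): sqrt(40) = 6.324555, (5, -2)->(-1, 8): sqrt(136) = 11.661904, (-1, 8)->(-5, -1): sqrt(97) = 9.848858
Sum = 41.727761
Perimeter = 41.7278

41.7278


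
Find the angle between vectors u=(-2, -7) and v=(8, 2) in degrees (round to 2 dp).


u.v = -30, |u| = sqrt(53) = 7.2801, |v| = sqrt(68) = 8.2462
cos(theta) = u.v/(|u||v|) = -30/sqrt(3604) = -0.499722
theta = acos(-0.499722) = 119.98 degrees

119.98 degrees


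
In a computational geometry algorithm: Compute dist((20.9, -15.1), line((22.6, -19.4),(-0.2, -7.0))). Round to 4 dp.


|cross product| = 76.96
|line direction| = sqrt(673.6) = 25.9538
Distance = 76.96/sqrt(673.6) = 2.9653

2.9653


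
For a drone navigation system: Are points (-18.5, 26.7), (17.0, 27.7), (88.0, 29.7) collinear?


Cross product: (17-(-18.5))*(29.7-26.7) - (27.7-26.7)*(88-(-18.5))
= 0

Yes, collinear


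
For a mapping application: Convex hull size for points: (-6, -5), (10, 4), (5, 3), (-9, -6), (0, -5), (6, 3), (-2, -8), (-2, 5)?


Convex hull vertices (CCW): (-9, -6), (-2, -8), (10, 4), (-2, 5)
Count = 4

4


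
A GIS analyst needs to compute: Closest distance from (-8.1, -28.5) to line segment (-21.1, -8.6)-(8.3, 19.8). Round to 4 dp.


Project P onto AB: t = 0 (clamped to [0,1])
Closest point on segment: (-21.1, -8.6)
Distance: 23.7699

23.7699


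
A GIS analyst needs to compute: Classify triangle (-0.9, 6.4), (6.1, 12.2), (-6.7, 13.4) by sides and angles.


Side lengths squared: AB^2=82.64, BC^2=165.28, CA^2=82.64
Sorted: [82.64, 82.64, 165.28]
By sides: Isosceles, By angles: Right

Isosceles, Right


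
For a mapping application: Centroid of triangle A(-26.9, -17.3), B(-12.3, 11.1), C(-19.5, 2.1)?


Centroid = ((x_A+x_B+x_C)/3, (y_A+y_B+y_C)/3)
= (((-26.9)+(-12.3)+(-19.5))/3, ((-17.3)+11.1+2.1)/3)
= (-19.5667, -1.3667)

(-19.5667, -1.3667)


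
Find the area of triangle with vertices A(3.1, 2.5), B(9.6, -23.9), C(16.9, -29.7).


Area = |x_A(y_B-y_C) + x_B(y_C-y_A) + x_C(y_A-y_B)|/2
= |17.98 + (-309.12) + 446.16|/2
= 155.02/2 = 77.51

77.51


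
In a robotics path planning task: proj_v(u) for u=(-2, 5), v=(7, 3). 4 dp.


u.v = 1, |v| = sqrt(58) = 7.6158
Scalar projection = u.v / |v| = 1 / sqrt(58) = 0.1313

0.1313


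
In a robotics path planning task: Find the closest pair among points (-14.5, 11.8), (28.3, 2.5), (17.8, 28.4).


d(P0,P1) = 43.7987, d(P0,P2) = 36.316, d(P1,P2) = 27.9475
Closest: P1 and P2

Closest pair: (28.3, 2.5) and (17.8, 28.4), distance = 27.9475


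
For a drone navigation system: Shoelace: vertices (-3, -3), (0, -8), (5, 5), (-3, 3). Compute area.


Shoelace sum: ((-3)*(-8) - 0*(-3)) + (0*5 - 5*(-8)) + (5*3 - (-3)*5) + ((-3)*(-3) - (-3)*3)
= 112
Area = |112|/2 = 56

56


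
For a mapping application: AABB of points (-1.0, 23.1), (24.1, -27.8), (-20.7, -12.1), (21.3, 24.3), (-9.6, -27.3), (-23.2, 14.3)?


x range: [-23.2, 24.1]
y range: [-27.8, 24.3]
Bounding box: (-23.2,-27.8) to (24.1,24.3)

(-23.2,-27.8) to (24.1,24.3)


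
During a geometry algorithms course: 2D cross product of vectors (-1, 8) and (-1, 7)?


u x v = u_x*v_y - u_y*v_x = (-1)*7 - 8*(-1)
= (-7) - (-8) = 1

1


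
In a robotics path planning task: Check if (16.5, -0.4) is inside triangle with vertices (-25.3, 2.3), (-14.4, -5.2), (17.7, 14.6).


Cross products: AB x AP = 284.07, BC x BP = -457.74, CA x CP = 630.24
All same sign? no

No, outside


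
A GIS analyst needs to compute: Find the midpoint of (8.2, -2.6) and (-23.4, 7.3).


M = ((8.2+(-23.4))/2, ((-2.6)+7.3)/2)
= (-7.6, 2.35)

(-7.6, 2.35)


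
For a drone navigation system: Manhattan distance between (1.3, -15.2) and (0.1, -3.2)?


|1.3-0.1| + |(-15.2)-(-3.2)| = 1.2 + 12 = 13.2

13.2


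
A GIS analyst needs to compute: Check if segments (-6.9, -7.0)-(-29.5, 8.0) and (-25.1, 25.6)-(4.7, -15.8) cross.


Cross products: d1=-218, d2=-706.64, d3=-463.76, d4=24.88
d1*d2 < 0 and d3*d4 < 0? no

No, they don't intersect


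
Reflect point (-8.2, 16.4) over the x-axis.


Reflection over x-axis: (x,y) -> (x,-y)
(-8.2, 16.4) -> (-8.2, -16.4)

(-8.2, -16.4)


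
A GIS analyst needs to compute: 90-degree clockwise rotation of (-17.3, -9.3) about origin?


90° CW: (x,y) -> (y, -x)
(-17.3,-9.3) -> (-9.3, 17.3)

(-9.3, 17.3)


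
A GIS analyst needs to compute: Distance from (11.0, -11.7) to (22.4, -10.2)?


dx=11.4, dy=1.5
d^2 = 11.4^2 + 1.5^2 = 132.21
d = sqrt(132.21) = 11.4983

11.4983


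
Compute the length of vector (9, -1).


|u| = sqrt(9^2 + (-1)^2) = sqrt(82) = 9.0554

9.0554


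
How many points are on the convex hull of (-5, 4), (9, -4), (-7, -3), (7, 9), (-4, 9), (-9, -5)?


Convex hull vertices (CCW): (-9, -5), (9, -4), (7, 9), (-4, 9)
Count = 4

4


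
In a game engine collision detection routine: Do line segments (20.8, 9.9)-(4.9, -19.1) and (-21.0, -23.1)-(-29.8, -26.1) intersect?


Cross products: d1=-165, d2=42.5, d3=-687.5, d4=-895
d1*d2 < 0 and d3*d4 < 0? no

No, they don't intersect


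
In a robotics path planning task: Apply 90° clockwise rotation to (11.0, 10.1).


90° CW: (x,y) -> (y, -x)
(11,10.1) -> (10.1, -11)

(10.1, -11)


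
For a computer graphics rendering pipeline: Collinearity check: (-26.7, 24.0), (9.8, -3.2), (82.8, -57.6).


Cross product: (9.8-(-26.7))*((-57.6)-24) - ((-3.2)-24)*(82.8-(-26.7))
= 0

Yes, collinear


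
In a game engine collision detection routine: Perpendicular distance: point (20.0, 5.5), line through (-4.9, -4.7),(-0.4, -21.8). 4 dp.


|cross product| = 471.69
|line direction| = sqrt(312.66) = 17.6822
Distance = 471.69/sqrt(312.66) = 26.676

26.676


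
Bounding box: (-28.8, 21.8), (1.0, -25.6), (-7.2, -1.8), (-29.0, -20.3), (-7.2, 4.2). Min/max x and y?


x range: [-29, 1]
y range: [-25.6, 21.8]
Bounding box: (-29,-25.6) to (1,21.8)

(-29,-25.6) to (1,21.8)


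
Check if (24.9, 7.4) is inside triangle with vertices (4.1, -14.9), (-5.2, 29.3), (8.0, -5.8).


Cross products: AB x AP = -1126.75, BC x BP = 767.43, CA x CP = 102.31
All same sign? no

No, outside


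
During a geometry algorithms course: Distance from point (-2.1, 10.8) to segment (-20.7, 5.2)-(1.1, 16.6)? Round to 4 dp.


Project P onto AB: t = 0.7755 (clamped to [0,1])
Closest point on segment: (-3.7946, 14.0405)
Distance: 3.6568

3.6568


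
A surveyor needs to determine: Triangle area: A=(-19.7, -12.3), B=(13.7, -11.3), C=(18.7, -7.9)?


Area = |x_A(y_B-y_C) + x_B(y_C-y_A) + x_C(y_A-y_B)|/2
= |66.98 + 60.28 + (-18.7)|/2
= 108.56/2 = 54.28

54.28


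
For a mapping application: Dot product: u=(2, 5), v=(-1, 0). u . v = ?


u . v = u_x*v_x + u_y*v_y = 2*(-1) + 5*0
= (-2) + 0 = -2

-2


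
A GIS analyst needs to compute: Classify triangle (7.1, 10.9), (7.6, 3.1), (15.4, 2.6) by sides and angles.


Side lengths squared: AB^2=61.09, BC^2=61.09, CA^2=137.78
Sorted: [61.09, 61.09, 137.78]
By sides: Isosceles, By angles: Obtuse

Isosceles, Obtuse


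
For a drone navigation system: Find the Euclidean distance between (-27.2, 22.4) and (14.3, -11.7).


dx=41.5, dy=-34.1
d^2 = 41.5^2 + (-34.1)^2 = 2885.06
d = sqrt(2885.06) = 53.7128

53.7128


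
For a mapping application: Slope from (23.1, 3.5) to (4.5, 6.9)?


slope = (y2-y1)/(x2-x1) = (6.9-3.5)/(4.5-23.1) = 3.4/(-18.6) = -0.1828

-0.1828


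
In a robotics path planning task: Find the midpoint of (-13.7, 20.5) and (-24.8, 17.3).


M = (((-13.7)+(-24.8))/2, (20.5+17.3)/2)
= (-19.25, 18.9)

(-19.25, 18.9)


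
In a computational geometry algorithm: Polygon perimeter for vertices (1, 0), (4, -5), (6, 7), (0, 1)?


Sides: (1, 0)->(4, -5): sqrt(34) = 5.830952, (4, -5)->(6, 7): sqrt(148) = 12.165525, (6, 7)->(0, 1): sqrt(72) = 8.485281, (0, 1)->(1, 0): sqrt(2) = 1.414214
Sum = 27.895972
Perimeter = 27.896

27.896


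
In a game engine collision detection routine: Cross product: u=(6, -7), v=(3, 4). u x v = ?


u x v = u_x*v_y - u_y*v_x = 6*4 - (-7)*3
= 24 - (-21) = 45

45


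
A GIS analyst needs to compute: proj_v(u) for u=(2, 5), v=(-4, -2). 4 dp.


u.v = -18, |v| = sqrt(20) = 4.4721
Scalar projection = u.v / |v| = -18 / sqrt(20) = -4.0249

-4.0249


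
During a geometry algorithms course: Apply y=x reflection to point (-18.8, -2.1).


Reflection over y=x: (x,y) -> (y,x)
(-18.8, -2.1) -> (-2.1, -18.8)

(-2.1, -18.8)


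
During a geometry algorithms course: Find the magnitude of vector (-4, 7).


|u| = sqrt((-4)^2 + 7^2) = sqrt(65) = 8.0623

8.0623


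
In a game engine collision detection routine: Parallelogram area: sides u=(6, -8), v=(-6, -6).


|u x v| = |6*(-6) - (-8)*(-6)|
= |(-36) - 48| = 84

84


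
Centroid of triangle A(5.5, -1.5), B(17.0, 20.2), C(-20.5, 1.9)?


Centroid = ((x_A+x_B+x_C)/3, (y_A+y_B+y_C)/3)
= ((5.5+17+(-20.5))/3, ((-1.5)+20.2+1.9)/3)
= (0.6667, 6.8667)

(0.6667, 6.8667)


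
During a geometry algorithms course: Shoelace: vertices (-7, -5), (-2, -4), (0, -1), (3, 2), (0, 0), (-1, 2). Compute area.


Shoelace sum: ((-7)*(-4) - (-2)*(-5)) + ((-2)*(-1) - 0*(-4)) + (0*2 - 3*(-1)) + (3*0 - 0*2) + (0*2 - (-1)*0) + ((-1)*(-5) - (-7)*2)
= 42
Area = |42|/2 = 21

21


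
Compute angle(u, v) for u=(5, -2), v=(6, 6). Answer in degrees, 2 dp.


u.v = 18, |u| = sqrt(29) = 5.3852, |v| = sqrt(72) = 8.4853
cos(theta) = u.v/(|u||v|) = 18/sqrt(2088) = 0.393919
theta = acos(0.393919) = 66.8 degrees

66.8 degrees


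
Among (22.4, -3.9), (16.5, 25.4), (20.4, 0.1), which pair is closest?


d(P0,P1) = 29.8881, d(P0,P2) = 4.4721, d(P1,P2) = 25.5988
Closest: P0 and P2

Closest pair: (22.4, -3.9) and (20.4, 0.1), distance = 4.4721


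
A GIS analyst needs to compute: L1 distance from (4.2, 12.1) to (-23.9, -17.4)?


|4.2-(-23.9)| + |12.1-(-17.4)| = 28.1 + 29.5 = 57.6

57.6


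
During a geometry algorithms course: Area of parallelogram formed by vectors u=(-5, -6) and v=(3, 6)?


|u x v| = |(-5)*6 - (-6)*3|
= |(-30) - (-18)| = 12

12


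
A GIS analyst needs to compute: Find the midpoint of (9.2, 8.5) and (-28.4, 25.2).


M = ((9.2+(-28.4))/2, (8.5+25.2)/2)
= (-9.6, 16.85)

(-9.6, 16.85)


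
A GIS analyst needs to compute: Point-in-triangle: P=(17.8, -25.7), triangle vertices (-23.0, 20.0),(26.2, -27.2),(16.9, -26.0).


Cross products: AB x AP = -322.68, BC x BP = -3.87, CA x CP = -53.37
All same sign? yes

Yes, inside


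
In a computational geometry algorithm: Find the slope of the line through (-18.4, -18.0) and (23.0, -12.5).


slope = (y2-y1)/(x2-x1) = ((-12.5)-(-18))/(23-(-18.4)) = 5.5/41.4 = 0.1329

0.1329


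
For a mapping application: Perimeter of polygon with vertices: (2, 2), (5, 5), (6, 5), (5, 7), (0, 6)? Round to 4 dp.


Sides: (2, 2)->(5, 5): sqrt(18) = 4.242641, (5, 5)->(6, 5): sqrt(1) = 1, (6, 5)->(5, 7): sqrt(5) = 2.236068, (5, 7)->(0, 6): sqrt(26) = 5.09902, (0, 6)->(2, 2): sqrt(20) = 4.472136
Sum = 17.049865
Perimeter = 17.0499

17.0499


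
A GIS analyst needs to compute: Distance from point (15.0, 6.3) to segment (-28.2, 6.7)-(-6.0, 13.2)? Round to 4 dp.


Project P onto AB: t = 1 (clamped to [0,1])
Closest point on segment: (-6, 13.2)
Distance: 22.1045

22.1045


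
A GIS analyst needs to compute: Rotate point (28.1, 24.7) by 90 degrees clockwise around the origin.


90° CW: (x,y) -> (y, -x)
(28.1,24.7) -> (24.7, -28.1)

(24.7, -28.1)


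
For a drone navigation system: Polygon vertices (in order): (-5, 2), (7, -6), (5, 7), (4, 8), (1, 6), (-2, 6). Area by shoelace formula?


Shoelace sum: ((-5)*(-6) - 7*2) + (7*7 - 5*(-6)) + (5*8 - 4*7) + (4*6 - 1*8) + (1*6 - (-2)*6) + ((-2)*2 - (-5)*6)
= 167
Area = |167|/2 = 83.5

83.5


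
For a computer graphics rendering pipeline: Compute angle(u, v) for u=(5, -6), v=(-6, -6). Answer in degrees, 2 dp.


u.v = 6, |u| = sqrt(61) = 7.8102, |v| = sqrt(72) = 8.4853
cos(theta) = u.v/(|u||v|) = 6/sqrt(4392) = 0.090536
theta = acos(0.090536) = 84.81 degrees

84.81 degrees


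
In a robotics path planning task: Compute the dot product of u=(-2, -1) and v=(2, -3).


u . v = u_x*v_x + u_y*v_y = (-2)*2 + (-1)*(-3)
= (-4) + 3 = -1

-1


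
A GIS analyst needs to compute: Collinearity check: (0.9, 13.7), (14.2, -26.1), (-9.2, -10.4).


Cross product: (14.2-0.9)*((-10.4)-13.7) - ((-26.1)-13.7)*((-9.2)-0.9)
= -722.51

No, not collinear


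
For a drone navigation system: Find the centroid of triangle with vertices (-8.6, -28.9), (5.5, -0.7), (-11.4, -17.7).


Centroid = ((x_A+x_B+x_C)/3, (y_A+y_B+y_C)/3)
= (((-8.6)+5.5+(-11.4))/3, ((-28.9)+(-0.7)+(-17.7))/3)
= (-4.8333, -15.7667)

(-4.8333, -15.7667)


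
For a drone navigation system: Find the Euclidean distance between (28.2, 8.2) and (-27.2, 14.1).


dx=-55.4, dy=5.9
d^2 = (-55.4)^2 + 5.9^2 = 3103.97
d = sqrt(3103.97) = 55.7133

55.7133


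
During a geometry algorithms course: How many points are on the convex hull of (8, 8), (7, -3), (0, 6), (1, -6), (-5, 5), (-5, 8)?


Convex hull vertices (CCW): (-5, 5), (1, -6), (7, -3), (8, 8), (-5, 8)
Count = 5

5


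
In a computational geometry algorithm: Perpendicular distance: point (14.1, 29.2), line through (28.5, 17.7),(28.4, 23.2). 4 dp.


|cross product| = 78.05
|line direction| = sqrt(30.26) = 5.5009
Distance = 78.05/sqrt(30.26) = 14.1886

14.1886


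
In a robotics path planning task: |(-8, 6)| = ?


|u| = sqrt((-8)^2 + 6^2) = sqrt(100) = 10

10


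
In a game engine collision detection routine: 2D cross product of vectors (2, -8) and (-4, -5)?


u x v = u_x*v_y - u_y*v_x = 2*(-5) - (-8)*(-4)
= (-10) - 32 = -42

-42


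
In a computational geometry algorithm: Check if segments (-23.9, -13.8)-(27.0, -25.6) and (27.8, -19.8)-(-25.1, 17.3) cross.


Cross products: d1=1600.67, d2=336.5, d3=304.66, d4=1568.83
d1*d2 < 0 and d3*d4 < 0? no

No, they don't intersect


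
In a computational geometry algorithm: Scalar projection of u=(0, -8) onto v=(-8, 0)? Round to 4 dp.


u.v = 0, |v| = sqrt(64) = 8
Scalar projection = u.v / |v| = 0 / sqrt(64) = 0

0


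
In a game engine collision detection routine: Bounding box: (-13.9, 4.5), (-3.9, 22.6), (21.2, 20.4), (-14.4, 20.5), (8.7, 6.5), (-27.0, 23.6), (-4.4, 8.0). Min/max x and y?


x range: [-27, 21.2]
y range: [4.5, 23.6]
Bounding box: (-27,4.5) to (21.2,23.6)

(-27,4.5) to (21.2,23.6)


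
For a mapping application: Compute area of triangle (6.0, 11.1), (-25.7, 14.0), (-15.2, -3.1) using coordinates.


Area = |x_A(y_B-y_C) + x_B(y_C-y_A) + x_C(y_A-y_B)|/2
= |102.6 + 364.94 + 44.08|/2
= 511.62/2 = 255.81

255.81


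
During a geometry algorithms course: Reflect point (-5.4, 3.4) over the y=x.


Reflection over y=x: (x,y) -> (y,x)
(-5.4, 3.4) -> (3.4, -5.4)

(3.4, -5.4)


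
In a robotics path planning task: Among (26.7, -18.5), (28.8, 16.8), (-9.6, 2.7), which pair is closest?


d(P0,P1) = 35.3624, d(P0,P2) = 42.0372, d(P1,P2) = 40.9068
Closest: P0 and P1

Closest pair: (26.7, -18.5) and (28.8, 16.8), distance = 35.3624


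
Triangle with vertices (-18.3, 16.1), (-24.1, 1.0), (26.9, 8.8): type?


Side lengths squared: AB^2=261.65, BC^2=2661.84, CA^2=2096.33
Sorted: [261.65, 2096.33, 2661.84]
By sides: Scalene, By angles: Obtuse

Scalene, Obtuse


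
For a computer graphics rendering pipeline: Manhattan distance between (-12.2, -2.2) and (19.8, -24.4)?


|(-12.2)-19.8| + |(-2.2)-(-24.4)| = 32 + 22.2 = 54.2

54.2


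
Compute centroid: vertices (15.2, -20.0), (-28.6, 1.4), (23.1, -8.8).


Centroid = ((x_A+x_B+x_C)/3, (y_A+y_B+y_C)/3)
= ((15.2+(-28.6)+23.1)/3, ((-20)+1.4+(-8.8))/3)
= (3.2333, -9.1333)

(3.2333, -9.1333)


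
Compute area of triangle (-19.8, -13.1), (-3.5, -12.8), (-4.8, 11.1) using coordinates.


Area = |x_A(y_B-y_C) + x_B(y_C-y_A) + x_C(y_A-y_B)|/2
= |473.22 + (-84.7) + 1.44|/2
= 389.96/2 = 194.98

194.98


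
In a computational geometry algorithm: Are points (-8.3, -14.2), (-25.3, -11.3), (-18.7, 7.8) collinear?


Cross product: ((-25.3)-(-8.3))*(7.8-(-14.2)) - ((-11.3)-(-14.2))*((-18.7)-(-8.3))
= -343.84

No, not collinear


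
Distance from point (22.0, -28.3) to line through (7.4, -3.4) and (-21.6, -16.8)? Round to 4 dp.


|cross product| = 917.74
|line direction| = sqrt(1020.56) = 31.9462
Distance = 917.74/sqrt(1020.56) = 28.7277

28.7277


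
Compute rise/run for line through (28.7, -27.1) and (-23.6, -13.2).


slope = (y2-y1)/(x2-x1) = ((-13.2)-(-27.1))/((-23.6)-28.7) = 13.9/(-52.3) = -0.2658

-0.2658


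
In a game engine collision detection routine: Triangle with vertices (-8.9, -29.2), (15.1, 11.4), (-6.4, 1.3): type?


Side lengths squared: AB^2=2224.36, BC^2=564.26, CA^2=936.5
Sorted: [564.26, 936.5, 2224.36]
By sides: Scalene, By angles: Obtuse

Scalene, Obtuse


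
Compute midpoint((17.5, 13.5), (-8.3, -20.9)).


M = ((17.5+(-8.3))/2, (13.5+(-20.9))/2)
= (4.6, -3.7)

(4.6, -3.7)


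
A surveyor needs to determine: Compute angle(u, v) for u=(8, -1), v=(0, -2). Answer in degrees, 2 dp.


u.v = 2, |u| = sqrt(65) = 8.0623, |v| = sqrt(4) = 2
cos(theta) = u.v/(|u||v|) = 2/sqrt(260) = 0.124035
theta = acos(0.124035) = 82.87 degrees

82.87 degrees


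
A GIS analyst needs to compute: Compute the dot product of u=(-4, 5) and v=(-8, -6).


u . v = u_x*v_x + u_y*v_y = (-4)*(-8) + 5*(-6)
= 32 + (-30) = 2

2


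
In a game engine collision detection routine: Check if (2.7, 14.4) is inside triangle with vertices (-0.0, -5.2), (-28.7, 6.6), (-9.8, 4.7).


Cross products: AB x AP = -594.38, BC x BP = 207.08, CA x CP = 218.81
All same sign? no

No, outside


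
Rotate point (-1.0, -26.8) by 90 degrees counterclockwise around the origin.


90° CCW: (x,y) -> (-y, x)
(-1,-26.8) -> (26.8, -1)

(26.8, -1)


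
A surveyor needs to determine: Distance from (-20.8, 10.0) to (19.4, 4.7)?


dx=40.2, dy=-5.3
d^2 = 40.2^2 + (-5.3)^2 = 1644.13
d = sqrt(1644.13) = 40.5479

40.5479


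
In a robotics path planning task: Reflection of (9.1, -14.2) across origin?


Reflection over origin: (x,y) -> (-x,-y)
(9.1, -14.2) -> (-9.1, 14.2)

(-9.1, 14.2)


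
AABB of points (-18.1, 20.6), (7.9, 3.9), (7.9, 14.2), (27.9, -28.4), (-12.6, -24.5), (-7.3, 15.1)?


x range: [-18.1, 27.9]
y range: [-28.4, 20.6]
Bounding box: (-18.1,-28.4) to (27.9,20.6)

(-18.1,-28.4) to (27.9,20.6)


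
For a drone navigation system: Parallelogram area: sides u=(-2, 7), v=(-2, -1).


|u x v| = |(-2)*(-1) - 7*(-2)|
= |2 - (-14)| = 16

16


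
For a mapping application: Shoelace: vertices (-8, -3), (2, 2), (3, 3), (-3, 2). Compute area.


Shoelace sum: ((-8)*2 - 2*(-3)) + (2*3 - 3*2) + (3*2 - (-3)*3) + ((-3)*(-3) - (-8)*2)
= 30
Area = |30|/2 = 15

15
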